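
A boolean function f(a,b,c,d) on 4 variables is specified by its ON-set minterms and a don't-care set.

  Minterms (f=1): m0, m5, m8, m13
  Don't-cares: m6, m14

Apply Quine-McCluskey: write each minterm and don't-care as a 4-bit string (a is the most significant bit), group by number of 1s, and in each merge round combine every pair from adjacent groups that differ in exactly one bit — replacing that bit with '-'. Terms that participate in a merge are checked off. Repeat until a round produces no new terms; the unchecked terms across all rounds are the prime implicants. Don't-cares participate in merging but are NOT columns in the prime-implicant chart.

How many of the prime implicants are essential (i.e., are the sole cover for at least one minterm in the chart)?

2

Round 0: 0000✓ 0101✓ 0110✓ 1000✓ 1101✓ 1110✓
Round 1: -000 -101 -110
PIs = {-000, -101, -110}
Coverage chart:
  m0: -000 ←essential
  m5: -101 ←essential
  m8: -000 ←essential
  m13: -101 ←essential
Essential: -000, -101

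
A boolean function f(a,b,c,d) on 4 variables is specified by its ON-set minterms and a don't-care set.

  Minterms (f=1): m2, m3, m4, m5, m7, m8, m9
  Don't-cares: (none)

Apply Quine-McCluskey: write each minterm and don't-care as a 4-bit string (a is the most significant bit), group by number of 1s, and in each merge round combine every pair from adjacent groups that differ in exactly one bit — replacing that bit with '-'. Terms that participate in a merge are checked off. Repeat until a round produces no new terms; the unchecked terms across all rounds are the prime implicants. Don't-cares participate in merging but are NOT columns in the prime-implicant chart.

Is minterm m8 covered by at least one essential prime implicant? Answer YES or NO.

[col 0] 0010*, 0011*, 0100*, 0101*, 0111*, 1000*, 1001*
[col 1] 0-11, 001-, 01-1, 010-, 100-
Prime implicants: 0-11, 001-, 01-1, 010-, 100-
PI chart (minterm → PIs covering it):
  2 | 001-  (sole → essential)
  3 | 0-11,001-
  4 | 010-  (sole → essential)
  5 | 01-1,010-
  7 | 0-11,01-1
  8 | 100-  (sole → essential)
  9 | 100-  (sole → essential)
Essential prime implicants: 001-, 010-, 100-

YES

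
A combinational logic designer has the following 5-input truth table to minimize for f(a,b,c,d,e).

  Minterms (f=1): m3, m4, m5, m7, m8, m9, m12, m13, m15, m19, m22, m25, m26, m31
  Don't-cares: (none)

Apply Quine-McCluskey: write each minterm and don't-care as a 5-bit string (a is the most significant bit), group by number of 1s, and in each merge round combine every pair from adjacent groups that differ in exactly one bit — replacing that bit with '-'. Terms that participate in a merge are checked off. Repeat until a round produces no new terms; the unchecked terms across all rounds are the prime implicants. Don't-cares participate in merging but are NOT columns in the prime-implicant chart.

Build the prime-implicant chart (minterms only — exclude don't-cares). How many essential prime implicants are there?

7

[col 0] 00011*, 00100*, 00101*, 00111*, 01000*, 01001*, 01100*, 01101*, 01111*, 10011*, 10110, 11001*, 11010, 11111*
[col 1] -0011, -1001, -1111, 0-100*, 0-101*, 0-111*, 00-11, 001-1*, 0010-*, 01-00*, 01-01*, 0100-*, 011-1*, 0110-*
[col 2] 0-1-1, 0-10-, 01-0-
Prime implicants: -0011, -1001, -1111, 0-1-1, 0-10-, 00-11, 01-0-, 10110, 11010
PI chart (minterm → PIs covering it):
  3 | -0011,00-11
  4 | 0-10-  (sole → essential)
  5 | 0-1-1,0-10-
  7 | 0-1-1,00-11
  8 | 01-0-  (sole → essential)
  9 | -1001,01-0-
  12 | 0-10-,01-0-
  13 | 0-1-1,0-10-,01-0-
  15 | -1111,0-1-1
  19 | -0011  (sole → essential)
  22 | 10110  (sole → essential)
  25 | -1001  (sole → essential)
  26 | 11010  (sole → essential)
  31 | -1111  (sole → essential)
Essential prime implicants: -0011, -1001, -1111, 0-10-, 01-0-, 10110, 11010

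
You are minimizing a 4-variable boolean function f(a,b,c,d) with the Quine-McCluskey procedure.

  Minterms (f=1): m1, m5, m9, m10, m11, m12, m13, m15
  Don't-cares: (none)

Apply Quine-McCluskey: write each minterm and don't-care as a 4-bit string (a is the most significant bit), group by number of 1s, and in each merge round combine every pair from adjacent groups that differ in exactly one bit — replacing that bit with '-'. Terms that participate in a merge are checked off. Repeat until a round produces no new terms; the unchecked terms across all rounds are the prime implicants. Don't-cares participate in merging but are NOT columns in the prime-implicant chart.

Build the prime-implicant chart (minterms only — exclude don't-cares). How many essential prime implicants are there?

size-2^0 implicants → 0001(✓)  0101(✓)  1001(✓)  1010(✓)  1011(✓)  1100(✓)  1101(✓)  1111(✓)
size-2^1 implicants → -001(✓)  -101(✓)  0-01(✓)  1-01(✓)  1-11(✓)  10-1(✓)  101-  11-1(✓)  110-
size-2^2 implicants → --01  1--1
Unchecked terms (primes): --01, 1--1, 101-, 110-
Minterm coverage:
  m1 ⊆ --01 [E]
  m5 ⊆ --01 [E]
  m9 ⊆ --01,1--1
  m10 ⊆ 101- [E]
  m11 ⊆ 1--1,101-
  m12 ⊆ 110- [E]
  m13 ⊆ --01,1--1,110-
  m15 ⊆ 1--1 [E]
E = {--01, 1--1, 101-, 110-}

4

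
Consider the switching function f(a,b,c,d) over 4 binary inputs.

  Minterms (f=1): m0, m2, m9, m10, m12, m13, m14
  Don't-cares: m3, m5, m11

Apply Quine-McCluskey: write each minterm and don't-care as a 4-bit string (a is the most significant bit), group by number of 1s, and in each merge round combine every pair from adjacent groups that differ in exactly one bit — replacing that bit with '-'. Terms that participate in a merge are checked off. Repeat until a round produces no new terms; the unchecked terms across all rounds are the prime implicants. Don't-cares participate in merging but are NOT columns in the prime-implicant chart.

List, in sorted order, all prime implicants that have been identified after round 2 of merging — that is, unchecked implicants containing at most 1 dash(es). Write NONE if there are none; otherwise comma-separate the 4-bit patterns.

-101, 00-0, 1-01, 1-10, 10-1, 11-0, 110-

Round 0: 0000✓ 0010✓ 0011✓ 0101✓ 1001✓ 1010✓ 1011✓ 1100✓ 1101✓ 1110✓
Round 1: -010✓ -011✓ -101 00-0 001-✓ 1-01 1-10 10-1 101-✓ 11-0 110-
Round 2: -01-
PIs = {-01-, -101, 00-0, 1-01, 1-10, 10-1, 11-0, 110-}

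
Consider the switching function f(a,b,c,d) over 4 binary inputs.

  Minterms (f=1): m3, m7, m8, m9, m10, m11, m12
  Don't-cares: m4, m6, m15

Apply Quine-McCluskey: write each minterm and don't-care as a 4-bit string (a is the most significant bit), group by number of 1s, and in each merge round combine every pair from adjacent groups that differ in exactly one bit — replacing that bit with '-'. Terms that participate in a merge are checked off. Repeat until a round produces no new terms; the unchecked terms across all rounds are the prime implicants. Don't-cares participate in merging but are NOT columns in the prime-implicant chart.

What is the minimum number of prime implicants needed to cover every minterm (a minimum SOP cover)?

3

[col 0] 0011*, 0100*, 0110*, 0111*, 1000*, 1001*, 1010*, 1011*, 1100*, 1111*
[col 1] -011*, -100, -111*, 0-11*, 01-0, 011-, 1-00, 1-11*, 10-0*, 10-1*, 100-*, 101-*
[col 2] --11, 10--
Prime implicants: --11, -100, 01-0, 011-, 1-00, 10--
PI chart (minterm → PIs covering it):
  3 | --11  (sole → essential)
  7 | --11,011-
  8 | 1-00,10--
  9 | 10--  (sole → essential)
  10 | 10--  (sole → essential)
  11 | --11,10--
  12 | -100,1-00
Essential prime implicants: --11, 10--
Petrick residual → -100
Minimum SOP uses 3 PIs: cd + bc'd' + ab'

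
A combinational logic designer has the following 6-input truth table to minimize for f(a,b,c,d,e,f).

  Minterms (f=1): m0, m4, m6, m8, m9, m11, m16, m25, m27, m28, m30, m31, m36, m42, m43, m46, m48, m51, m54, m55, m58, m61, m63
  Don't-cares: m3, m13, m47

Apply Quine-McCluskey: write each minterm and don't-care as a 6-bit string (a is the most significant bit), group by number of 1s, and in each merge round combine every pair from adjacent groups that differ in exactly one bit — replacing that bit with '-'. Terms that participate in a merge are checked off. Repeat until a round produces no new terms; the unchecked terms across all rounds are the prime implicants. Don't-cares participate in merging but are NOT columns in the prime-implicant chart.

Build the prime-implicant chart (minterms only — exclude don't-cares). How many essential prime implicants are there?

10

[col 0] 000000*, 000011*, 000100*, 000110*, 001000*, 001001*, 001011*, 001101*, 010000*, 011001*, 011011*, 011100*, 011110*, 011111*, 100100*, 101010*, 101011*, 101110*, 101111*, 110000*, 110011*, 110110*, 110111*, 111010*, 111101*, 111111*
[col 1] -00100, -01011, -10000, -11111, 0-0000, 0-1001*, 0-1011*, 00-000, 00-011, 000-00, 0001-0, 001-01, 0010-1*, 00100-, 011-11, 0110-1*, 0111-0, 01111-, 1-1010, 1-1111, 101-10*, 101-11*, 10101-*, 10111-*, 11-111, 110-11, 11011-, 1111-1
[col 2] 0-10-1, 101-1-
Prime implicants: -00100, -01011, -10000, -11111, 0-0000, 0-10-1, 00-000, 00-011, 000-00, 0001-0, 001-01, 00100-, 011-11, 0111-0, 01111-, 1-1010, 1-1111, 101-1-, 11-111, 110-11, 11011-, 1111-1
PI chart (minterm → PIs covering it):
  0 | 0-0000,00-000,000-00
  4 | -00100,000-00,0001-0
  6 | 0001-0  (sole → essential)
  8 | 00-000,00100-
  9 | 0-10-1,001-01,00100-
  11 | -01011,0-10-1,00-011
  16 | -10000,0-0000
  25 | 0-10-1  (sole → essential)
  27 | 0-10-1,011-11
  28 | 0111-0  (sole → essential)
  30 | 0111-0,01111-
  31 | -11111,011-11,01111-
  36 | -00100  (sole → essential)
  42 | 1-1010,101-1-
  43 | -01011,101-1-
  46 | 101-1-  (sole → essential)
  48 | -10000  (sole → essential)
  51 | 110-11  (sole → essential)
  54 | 11011-  (sole → essential)
  55 | 11-111,110-11,11011-
  58 | 1-1010  (sole → essential)
  61 | 1111-1  (sole → essential)
  63 | -11111,1-1111,11-111,1111-1
Essential prime implicants: -00100, -10000, 0-10-1, 0001-0, 0111-0, 1-1010, 101-1-, 110-11, 11011-, 1111-1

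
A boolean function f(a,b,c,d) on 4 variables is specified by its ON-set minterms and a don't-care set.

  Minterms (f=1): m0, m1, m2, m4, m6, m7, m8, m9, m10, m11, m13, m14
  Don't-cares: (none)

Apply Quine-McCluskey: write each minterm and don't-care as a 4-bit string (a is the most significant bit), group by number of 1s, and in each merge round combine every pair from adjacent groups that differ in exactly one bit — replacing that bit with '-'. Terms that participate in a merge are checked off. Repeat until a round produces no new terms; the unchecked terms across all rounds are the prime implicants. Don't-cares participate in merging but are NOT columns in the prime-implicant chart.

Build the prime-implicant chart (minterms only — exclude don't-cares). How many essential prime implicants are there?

[col 0] 0000*, 0001*, 0010*, 0100*, 0110*, 0111*, 1000*, 1001*, 1010*, 1011*, 1101*, 1110*
[col 1] -000*, -001*, -010*, -110*, 0-00*, 0-10*, 00-0*, 000-*, 01-0*, 011-, 1-01, 1-10*, 10-0*, 10-1*, 100-*, 101-*
[col 2] --10, -0-0, -00-, 0--0, 10--
Prime implicants: --10, -0-0, -00-, 0--0, 011-, 1-01, 10--
PI chart (minterm → PIs covering it):
  0 | -0-0,-00-,0--0
  1 | -00-  (sole → essential)
  2 | --10,-0-0,0--0
  4 | 0--0  (sole → essential)
  6 | --10,0--0,011-
  7 | 011-  (sole → essential)
  8 | -0-0,-00-,10--
  9 | -00-,1-01,10--
  10 | --10,-0-0,10--
  11 | 10--  (sole → essential)
  13 | 1-01  (sole → essential)
  14 | --10  (sole → essential)
Essential prime implicants: --10, -00-, 0--0, 011-, 1-01, 10--

6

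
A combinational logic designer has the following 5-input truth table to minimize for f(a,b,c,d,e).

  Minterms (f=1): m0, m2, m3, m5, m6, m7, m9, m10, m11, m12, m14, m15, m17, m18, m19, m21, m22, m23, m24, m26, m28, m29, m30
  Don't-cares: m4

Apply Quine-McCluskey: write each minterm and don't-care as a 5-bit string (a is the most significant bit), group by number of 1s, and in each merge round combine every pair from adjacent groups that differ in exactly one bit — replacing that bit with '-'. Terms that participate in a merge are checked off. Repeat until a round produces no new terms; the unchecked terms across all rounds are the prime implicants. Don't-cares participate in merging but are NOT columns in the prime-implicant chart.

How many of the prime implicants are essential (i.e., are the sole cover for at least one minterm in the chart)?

size-2^0 implicants → 00000(✓)  00010(✓)  00011(✓)  00100(✓)  00101(✓)  00110(✓)  00111(✓)  01001(✓)  01010(✓)  01011(✓)  01100(✓)  01110(✓)  01111(✓)  10001(✓)  10010(✓)  10011(✓)  10101(✓)  10110(✓)  10111(✓)  11000(✓)  11010(✓)  11100(✓)  11101(✓)  11110(✓)
size-2^1 implicants → -0010(✓)  -0011(✓)  -0101(✓)  -0110(✓)  -0111(✓)  -1010(✓)  -1100(✓)  -1110(✓)  0-010(✓)  0-011(✓)  0-100(✓)  0-110(✓)  0-111(✓)  00-00(✓)  00-10(✓)  00-11(✓)  000-0(✓)  0001-(✓)  001-0(✓)  001-1(✓)  0010-(✓)  0011-(✓)  01-10(✓)  01-11(✓)  010-1  0101-(✓)  011-0(✓)  0111-(✓)  1-010(✓)  1-101  1-110(✓)  10-01(✓)  10-10(✓)  10-11(✓)  100-1(✓)  1001-(✓)  101-1(✓)  1011-(✓)  11-00(✓)  11-10(✓)  110-0(✓)  111-0(✓)  1110-
size-2^2 implicants → --010(✓)  --110(✓)  -0-10(✓)  -0-11(✓)  -001-(✓)  -01-1  -011-(✓)  -1-10(✓)  -11-0  0--10(✓)  0--11(✓)  0-01-(✓)  0-1-0  0-11-(✓)  00--0  00-1-(✓)  001--  01-1-(✓)  1--10(✓)  10--1  10-1-(✓)  11--0
size-2^3 implicants → ---10  -0-1-  0--1-
Unchecked terms (primes): ---10, -0-1-, -01-1, -11-0, 0--1-, 0-1-0, 00--0, 001--, 010-1, 1-101, 10--1, 11--0, 1110-
Minterm coverage:
  m0 ⊆ 00--0 [E]
  m2 ⊆ ---10,-0-1-,0--1-,00--0
  m3 ⊆ -0-1-,0--1-
  m5 ⊆ -01-1,001--
  m6 ⊆ ---10,-0-1-,0--1-,0-1-0,00--0,001--
  m7 ⊆ -0-1-,-01-1,0--1-,001--
  m9 ⊆ 010-1 [E]
  m10 ⊆ ---10,0--1-
  m11 ⊆ 0--1-,010-1
  m12 ⊆ -11-0,0-1-0
  m14 ⊆ ---10,-11-0,0--1-,0-1-0
  m15 ⊆ 0--1- [E]
  m17 ⊆ 10--1 [E]
  m18 ⊆ ---10,-0-1-
  m19 ⊆ -0-1-,10--1
  m21 ⊆ -01-1,1-101,10--1
  m22 ⊆ ---10,-0-1-
  m23 ⊆ -0-1-,-01-1,10--1
  m24 ⊆ 11--0 [E]
  m26 ⊆ ---10,11--0
  m28 ⊆ -11-0,11--0,1110-
  m29 ⊆ 1-101,1110-
  m30 ⊆ ---10,-11-0,11--0
E = {0--1-, 00--0, 010-1, 10--1, 11--0}

5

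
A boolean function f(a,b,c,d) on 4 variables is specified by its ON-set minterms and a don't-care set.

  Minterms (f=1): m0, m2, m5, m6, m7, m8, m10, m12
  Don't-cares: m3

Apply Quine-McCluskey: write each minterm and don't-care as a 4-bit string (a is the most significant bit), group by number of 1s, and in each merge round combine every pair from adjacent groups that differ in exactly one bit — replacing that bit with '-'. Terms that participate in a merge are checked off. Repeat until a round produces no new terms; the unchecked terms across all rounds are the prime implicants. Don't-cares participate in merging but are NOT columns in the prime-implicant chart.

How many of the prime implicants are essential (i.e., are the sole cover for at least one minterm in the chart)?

4

[col 0] 0000*, 0010*, 0011*, 0101*, 0110*, 0111*, 1000*, 1010*, 1100*
[col 1] -000*, -010*, 0-10*, 0-11*, 00-0*, 001-*, 01-1, 011-*, 1-00, 10-0*
[col 2] -0-0, 0-1-
Prime implicants: -0-0, 0-1-, 01-1, 1-00
PI chart (minterm → PIs covering it):
  0 | -0-0  (sole → essential)
  2 | -0-0,0-1-
  5 | 01-1  (sole → essential)
  6 | 0-1-  (sole → essential)
  7 | 0-1-,01-1
  8 | -0-0,1-00
  10 | -0-0  (sole → essential)
  12 | 1-00  (sole → essential)
Essential prime implicants: -0-0, 0-1-, 01-1, 1-00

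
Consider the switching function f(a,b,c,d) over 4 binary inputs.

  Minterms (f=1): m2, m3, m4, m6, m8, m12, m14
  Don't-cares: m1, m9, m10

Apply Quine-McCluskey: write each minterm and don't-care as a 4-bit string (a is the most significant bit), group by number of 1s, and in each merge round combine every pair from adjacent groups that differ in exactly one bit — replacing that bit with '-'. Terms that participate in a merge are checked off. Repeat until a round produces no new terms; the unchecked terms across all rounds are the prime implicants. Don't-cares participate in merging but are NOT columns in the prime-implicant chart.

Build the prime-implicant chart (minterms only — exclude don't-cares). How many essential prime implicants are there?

1

Round 0: 0001✓ 0010✓ 0011✓ 0100✓ 0110✓ 1000✓ 1001✓ 1010✓ 1100✓ 1110✓
Round 1: -001 -010✓ -100✓ -110✓ 0-10✓ 00-1 001- 01-0✓ 1-00✓ 1-10✓ 10-0✓ 100- 11-0✓
Round 2: --10 -1-0 1--0
PIs = {--10, -001, -1-0, 00-1, 001-, 1--0, 100-}
Coverage chart:
  m2: --10,001-
  m3: 00-1,001-
  m4: -1-0 ←essential
  m6: --10,-1-0
  m8: 1--0,100-
  m12: -1-0,1--0
  m14: --10,-1-0,1--0
Essential: -1-0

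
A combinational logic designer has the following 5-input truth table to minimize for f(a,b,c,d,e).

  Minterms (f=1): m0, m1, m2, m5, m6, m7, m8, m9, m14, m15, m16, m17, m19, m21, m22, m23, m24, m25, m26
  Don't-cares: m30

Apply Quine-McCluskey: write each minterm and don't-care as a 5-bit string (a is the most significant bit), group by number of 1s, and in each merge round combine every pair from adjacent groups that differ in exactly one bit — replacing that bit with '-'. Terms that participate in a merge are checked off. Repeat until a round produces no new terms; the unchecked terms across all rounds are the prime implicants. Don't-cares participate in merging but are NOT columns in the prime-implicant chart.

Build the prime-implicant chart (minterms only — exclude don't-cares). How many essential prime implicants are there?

[col 0] 00000*, 00001*, 00010*, 00101*, 00110*, 00111*, 01000*, 01001*, 01110*, 01111*, 10000*, 10001*, 10011*, 10101*, 10110*, 10111*, 11000*, 11001*, 11010*, 11110*
[col 1] -0000*, -0001*, -0101*, -0110*, -0111*, -1000*, -1001*, -1110*, 0-000*, 0-001*, 0-110*, 0-111*, 00-01*, 00-10, 000-0, 0000-*, 001-1*, 0011-*, 0100-*, 0111-*, 1-000*, 1-001*, 1-110*, 10-01*, 10-11*, 100-1*, 1000-*, 101-1*, 1011-*, 11-10, 110-0, 1100-*
[col 2] --000*, --001*, --110, -0-01, -000-*, -01-1, -011-, -100-*, 0-00-*, 0-11-, 1-00-*, 10--1
[col 3] --00-
Prime implicants: --00-, --110, -0-01, -01-1, -011-, 0-11-, 00-10, 000-0, 10--1, 11-10, 110-0
PI chart (minterm → PIs covering it):
  0 | --00-,000-0
  1 | --00-,-0-01
  2 | 00-10,000-0
  5 | -0-01,-01-1
  6 | --110,-011-,0-11-,00-10
  7 | -01-1,-011-,0-11-
  8 | --00-  (sole → essential)
  9 | --00-  (sole → essential)
  14 | --110,0-11-
  15 | 0-11-  (sole → essential)
  16 | --00-  (sole → essential)
  17 | --00-,-0-01,10--1
  19 | 10--1  (sole → essential)
  21 | -0-01,-01-1,10--1
  22 | --110,-011-
  23 | -01-1,-011-,10--1
  24 | --00-,110-0
  25 | --00-  (sole → essential)
  26 | 11-10,110-0
Essential prime implicants: --00-, 0-11-, 10--1

3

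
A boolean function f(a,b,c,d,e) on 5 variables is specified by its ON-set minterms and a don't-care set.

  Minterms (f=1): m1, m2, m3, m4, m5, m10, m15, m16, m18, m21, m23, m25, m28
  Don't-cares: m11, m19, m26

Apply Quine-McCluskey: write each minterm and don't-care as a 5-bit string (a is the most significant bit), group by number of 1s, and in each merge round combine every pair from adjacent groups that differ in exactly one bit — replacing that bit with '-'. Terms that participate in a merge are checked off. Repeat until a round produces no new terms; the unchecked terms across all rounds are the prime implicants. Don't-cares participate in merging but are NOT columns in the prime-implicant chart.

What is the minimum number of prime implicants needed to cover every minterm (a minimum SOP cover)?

8

[col 0] 00001*, 00010*, 00011*, 00100*, 00101*, 01010*, 01011*, 01111*, 10000*, 10010*, 10011*, 10101*, 10111*, 11001, 11010*, 11100
[col 1] -0010*, -0011*, -0101, -1010*, 0-010*, 0-011*, 00-01, 000-1, 0001-*, 0010-, 01-11, 0101-*, 1-010*, 10-11, 100-0, 1001-*, 101-1
[col 2] --010, -001-, 0-01-
Prime implicants: --010, -001-, -0101, 0-01-, 00-01, 000-1, 0010-, 01-11, 10-11, 100-0, 101-1, 11001, 11100
PI chart (minterm → PIs covering it):
  1 | 00-01,000-1
  2 | --010,-001-,0-01-
  3 | -001-,0-01-,000-1
  4 | 0010-  (sole → essential)
  5 | -0101,00-01,0010-
  10 | --010,0-01-
  15 | 01-11  (sole → essential)
  16 | 100-0  (sole → essential)
  18 | --010,-001-,100-0
  21 | -0101,101-1
  23 | 10-11,101-1
  25 | 11001  (sole → essential)
  28 | 11100  (sole → essential)
Essential prime implicants: 0010-, 01-11, 100-0, 11001, 11100
Petrick residual → --010, 000-1, 101-1
Minimum SOP uses 8 PIs: c'de' + a'b'c'e + a'b'cd' + a'bde + ab'c'e' + ab'ce + abc'd'e + abcd'e'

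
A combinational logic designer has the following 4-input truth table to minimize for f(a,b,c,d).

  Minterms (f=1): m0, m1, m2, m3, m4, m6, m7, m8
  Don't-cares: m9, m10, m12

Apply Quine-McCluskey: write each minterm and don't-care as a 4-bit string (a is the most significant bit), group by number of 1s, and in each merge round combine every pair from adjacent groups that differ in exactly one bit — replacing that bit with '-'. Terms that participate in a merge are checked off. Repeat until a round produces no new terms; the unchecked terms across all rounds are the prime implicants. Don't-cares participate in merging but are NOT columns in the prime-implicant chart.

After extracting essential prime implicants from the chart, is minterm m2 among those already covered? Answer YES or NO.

Round 0: 0000✓ 0001✓ 0010✓ 0011✓ 0100✓ 0110✓ 0111✓ 1000✓ 1001✓ 1010✓ 1100✓
Round 1: -000✓ -001✓ -010✓ -100✓ 0-00✓ 0-10✓ 0-11✓ 00-0✓ 00-1✓ 000-✓ 001-✓ 01-0✓ 011-✓ 1-00✓ 10-0✓ 100-✓
Round 2: --00 -0-0 -00- 0--0 0-1- 00--
PIs = {--00, -0-0, -00-, 0--0, 0-1-, 00--}
Coverage chart:
  m0: --00,-0-0,-00-,0--0,00--
  m1: -00-,00--
  m2: -0-0,0--0,0-1-,00--
  m3: 0-1-,00--
  m4: --00,0--0
  m6: 0--0,0-1-
  m7: 0-1- ←essential
  m8: --00,-0-0,-00-
Essential: 0-1-

YES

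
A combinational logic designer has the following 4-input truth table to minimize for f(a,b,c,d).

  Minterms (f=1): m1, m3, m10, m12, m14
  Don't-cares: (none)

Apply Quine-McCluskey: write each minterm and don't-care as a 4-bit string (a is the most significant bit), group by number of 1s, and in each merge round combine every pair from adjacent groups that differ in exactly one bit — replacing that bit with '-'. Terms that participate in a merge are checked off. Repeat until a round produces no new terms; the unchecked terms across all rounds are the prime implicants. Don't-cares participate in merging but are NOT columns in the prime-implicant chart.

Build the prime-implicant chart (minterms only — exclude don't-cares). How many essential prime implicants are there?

3

[col 0] 0001*, 0011*, 1010*, 1100*, 1110*
[col 1] 00-1, 1-10, 11-0
Prime implicants: 00-1, 1-10, 11-0
PI chart (minterm → PIs covering it):
  1 | 00-1  (sole → essential)
  3 | 00-1  (sole → essential)
  10 | 1-10  (sole → essential)
  12 | 11-0  (sole → essential)
  14 | 1-10,11-0
Essential prime implicants: 00-1, 1-10, 11-0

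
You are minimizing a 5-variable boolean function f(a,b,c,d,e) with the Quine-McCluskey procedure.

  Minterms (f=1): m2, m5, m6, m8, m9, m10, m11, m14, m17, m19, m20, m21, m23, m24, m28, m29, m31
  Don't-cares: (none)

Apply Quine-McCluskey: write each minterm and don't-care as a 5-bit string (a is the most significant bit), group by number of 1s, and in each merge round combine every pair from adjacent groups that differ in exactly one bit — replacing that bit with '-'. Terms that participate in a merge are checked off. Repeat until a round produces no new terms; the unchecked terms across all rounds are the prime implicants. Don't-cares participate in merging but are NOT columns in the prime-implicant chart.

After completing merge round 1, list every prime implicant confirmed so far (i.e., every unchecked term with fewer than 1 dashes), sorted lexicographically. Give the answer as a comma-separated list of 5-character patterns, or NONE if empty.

[col 0] 00010*, 00101*, 00110*, 01000*, 01001*, 01010*, 01011*, 01110*, 10001*, 10011*, 10100*, 10101*, 10111*, 11000*, 11100*, 11101*, 11111*
[col 1] -0101, -1000, 0-010*, 0-110*, 00-10*, 01-10*, 010-0*, 010-1*, 0100-*, 0101-*, 1-100*, 1-101*, 1-111*, 10-01*, 10-11*, 100-1*, 101-1*, 1010-*, 11-00, 111-1*, 1110-*
[col 2] 0--10, 010--, 1-1-1, 1-10-, 10--1
Prime implicants: -0101, -1000, 0--10, 010--, 1-1-1, 1-10-, 10--1, 11-00

NONE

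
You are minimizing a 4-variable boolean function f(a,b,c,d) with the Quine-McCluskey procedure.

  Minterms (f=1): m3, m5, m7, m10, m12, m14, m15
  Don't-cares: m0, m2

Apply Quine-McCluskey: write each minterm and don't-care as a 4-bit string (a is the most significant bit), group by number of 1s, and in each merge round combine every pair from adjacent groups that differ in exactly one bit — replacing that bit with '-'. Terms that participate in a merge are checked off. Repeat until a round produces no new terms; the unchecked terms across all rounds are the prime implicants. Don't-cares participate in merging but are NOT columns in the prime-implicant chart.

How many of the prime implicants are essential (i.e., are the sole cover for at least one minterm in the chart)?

2

Round 0: 0000✓ 0010✓ 0011✓ 0101✓ 0111✓ 1010✓ 1100✓ 1110✓ 1111✓
Round 1: -010 -111 0-11 00-0 001- 01-1 1-10 11-0 111-
PIs = {-010, -111, 0-11, 00-0, 001-, 01-1, 1-10, 11-0, 111-}
Coverage chart:
  m3: 0-11,001-
  m5: 01-1 ←essential
  m7: -111,0-11,01-1
  m10: -010,1-10
  m12: 11-0 ←essential
  m14: 1-10,11-0,111-
  m15: -111,111-
Essential: 01-1, 11-0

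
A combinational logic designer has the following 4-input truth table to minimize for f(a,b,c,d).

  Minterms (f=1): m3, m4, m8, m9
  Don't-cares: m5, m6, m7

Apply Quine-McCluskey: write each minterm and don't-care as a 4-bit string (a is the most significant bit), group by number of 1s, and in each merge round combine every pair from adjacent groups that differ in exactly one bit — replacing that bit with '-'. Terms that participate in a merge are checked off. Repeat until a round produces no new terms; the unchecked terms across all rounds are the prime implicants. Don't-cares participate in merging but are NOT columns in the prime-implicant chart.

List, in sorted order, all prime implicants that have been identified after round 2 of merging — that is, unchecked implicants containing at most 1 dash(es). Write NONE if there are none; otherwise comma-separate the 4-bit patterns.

0-11, 100-

size-2^0 implicants → 0011(✓)  0100(✓)  0101(✓)  0110(✓)  0111(✓)  1000(✓)  1001(✓)
size-2^1 implicants → 0-11  01-0(✓)  01-1(✓)  010-(✓)  011-(✓)  100-
size-2^2 implicants → 01--
Unchecked terms (primes): 0-11, 01--, 100-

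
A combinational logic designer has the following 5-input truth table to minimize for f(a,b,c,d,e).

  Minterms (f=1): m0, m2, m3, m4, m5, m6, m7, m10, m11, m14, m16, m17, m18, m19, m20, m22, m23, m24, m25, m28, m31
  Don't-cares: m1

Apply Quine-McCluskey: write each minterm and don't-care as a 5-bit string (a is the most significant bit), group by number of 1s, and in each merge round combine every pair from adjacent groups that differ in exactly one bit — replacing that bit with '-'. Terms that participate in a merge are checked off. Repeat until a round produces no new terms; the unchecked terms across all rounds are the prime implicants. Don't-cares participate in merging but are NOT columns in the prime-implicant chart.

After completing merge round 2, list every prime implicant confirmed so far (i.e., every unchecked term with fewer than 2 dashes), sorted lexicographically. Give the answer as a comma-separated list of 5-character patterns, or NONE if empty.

Round 0: 00000✓ 00001✓ 00010✓ 00011✓ 00100✓ 00101✓ 00110✓ 00111✓ 01010✓ 01011✓ 01110✓ 10000✓ 10001✓ 10010✓ 10011✓ 10100✓ 10110✓ 10111✓ 11000✓ 11001✓ 11100✓ 11111✓
Round 1: -0000✓ -0001✓ -0010✓ -0011✓ -0100✓ -0110✓ -0111✓ 0-010✓ 0-011✓ 0-110✓ 00-00✓ 00-01✓ 00-10✓ 00-11✓ 000-0✓ 000-1✓ 0000-✓ 0001-✓ 001-0✓ 001-1✓ 0010-✓ 0011-✓ 01-10✓ 0101-✓ 1-000✓ 1-001✓ 1-100✓ 1-111 10-00✓ 10-10✓ 10-11✓ 100-0✓ 100-1✓ 1000-✓ 1001-✓ 101-0✓ 1011-✓ 11-00✓ 1100-✓
Round 2: -0-00✓ -0-10✓ -0-11✓ -00-0✓ -00-1✓ -000-✓ -001-✓ -01-0✓ -011-✓ 0--10 0-01- 00--0✓ 00--1✓ 00-0-✓ 00-1-✓ 000--✓ 001--✓ 1--00 1-00- 10--0✓ 10-1-✓ 100--✓
Round 3: -0--0 -0-1- -00-- 00---
PIs = {-0--0, -0-1-, -00--, 0--10, 0-01-, 00---, 1--00, 1-00-, 1-111}

1-111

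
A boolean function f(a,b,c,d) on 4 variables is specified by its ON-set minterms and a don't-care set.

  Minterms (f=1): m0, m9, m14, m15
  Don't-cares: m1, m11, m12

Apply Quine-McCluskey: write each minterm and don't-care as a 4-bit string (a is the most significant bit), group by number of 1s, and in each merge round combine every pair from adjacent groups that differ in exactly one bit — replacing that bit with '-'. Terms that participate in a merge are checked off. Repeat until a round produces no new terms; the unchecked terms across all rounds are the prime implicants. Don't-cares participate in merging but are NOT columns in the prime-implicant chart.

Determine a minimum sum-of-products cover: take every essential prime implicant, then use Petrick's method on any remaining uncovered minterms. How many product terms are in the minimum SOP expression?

3

[col 0] 0000*, 0001*, 1001*, 1011*, 1100*, 1110*, 1111*
[col 1] -001, 000-, 1-11, 10-1, 11-0, 111-
Prime implicants: -001, 000-, 1-11, 10-1, 11-0, 111-
PI chart (minterm → PIs covering it):
  0 | 000-  (sole → essential)
  9 | -001,10-1
  14 | 11-0,111-
  15 | 1-11,111-
Essential prime implicants: 000-
Petrick residual → -001, 111-
Minimum SOP uses 3 PIs: b'c'd + a'b'c' + abc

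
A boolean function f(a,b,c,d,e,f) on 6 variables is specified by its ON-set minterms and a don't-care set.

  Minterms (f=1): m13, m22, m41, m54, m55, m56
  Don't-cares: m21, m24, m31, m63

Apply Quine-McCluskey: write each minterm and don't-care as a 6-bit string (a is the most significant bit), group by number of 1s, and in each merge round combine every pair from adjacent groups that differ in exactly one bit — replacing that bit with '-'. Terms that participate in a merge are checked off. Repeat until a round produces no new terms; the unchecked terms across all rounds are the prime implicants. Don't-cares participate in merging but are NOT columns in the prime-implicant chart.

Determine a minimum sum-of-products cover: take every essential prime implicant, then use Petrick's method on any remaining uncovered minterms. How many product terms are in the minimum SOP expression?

size-2^0 implicants → 001101  010101  010110(✓)  011000(✓)  011111(✓)  101001  110110(✓)  110111(✓)  111000(✓)  111111(✓)
size-2^1 implicants → -10110  -11000  -11111  11-111  11011-
Unchecked terms (primes): -10110, -11000, -11111, 001101, 010101, 101001, 11-111, 11011-
Minterm coverage:
  m13 ⊆ 001101 [E]
  m22 ⊆ -10110 [E]
  m41 ⊆ 101001 [E]
  m54 ⊆ -10110,11011-
  m55 ⊆ 11-111,11011-
  m56 ⊆ -11000 [E]
E = {-10110, -11000, 001101, 101001}
Petrick residual → 11-111
Cover = bc'def' + bcd'e'f' + a'b'cde'f + ab'cd'e'f + abdef  |cover|=5

5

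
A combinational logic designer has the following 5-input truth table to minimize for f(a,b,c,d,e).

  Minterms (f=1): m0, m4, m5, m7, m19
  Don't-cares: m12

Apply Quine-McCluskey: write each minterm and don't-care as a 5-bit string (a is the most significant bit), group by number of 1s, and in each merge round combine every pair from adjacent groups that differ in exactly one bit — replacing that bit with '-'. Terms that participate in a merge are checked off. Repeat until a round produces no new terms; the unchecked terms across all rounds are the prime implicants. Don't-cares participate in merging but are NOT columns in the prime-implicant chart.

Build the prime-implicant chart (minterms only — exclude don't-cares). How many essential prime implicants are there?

3

Round 0: 00000✓ 00100✓ 00101✓ 00111✓ 01100✓ 10011
Round 1: 0-100 00-00 001-1 0010-
PIs = {0-100, 00-00, 001-1, 0010-, 10011}
Coverage chart:
  m0: 00-00 ←essential
  m4: 0-100,00-00,0010-
  m5: 001-1,0010-
  m7: 001-1 ←essential
  m19: 10011 ←essential
Essential: 00-00, 001-1, 10011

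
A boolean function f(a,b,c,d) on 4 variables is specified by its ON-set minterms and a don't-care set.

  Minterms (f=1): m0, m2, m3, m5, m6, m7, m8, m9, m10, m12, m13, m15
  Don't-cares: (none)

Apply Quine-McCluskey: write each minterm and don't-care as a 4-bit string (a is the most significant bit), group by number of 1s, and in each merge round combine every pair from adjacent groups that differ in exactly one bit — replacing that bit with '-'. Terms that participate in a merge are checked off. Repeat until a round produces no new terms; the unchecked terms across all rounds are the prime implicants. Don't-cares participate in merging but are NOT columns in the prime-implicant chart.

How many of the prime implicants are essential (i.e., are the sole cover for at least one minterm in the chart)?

4

Round 0: 0000✓ 0010✓ 0011✓ 0101✓ 0110✓ 0111✓ 1000✓ 1001✓ 1010✓ 1100✓ 1101✓ 1111✓
Round 1: -000✓ -010✓ -101✓ -111✓ 0-10✓ 0-11✓ 00-0✓ 001-✓ 01-1✓ 011-✓ 1-00✓ 1-01✓ 10-0✓ 100-✓ 11-1✓ 110-✓
Round 2: -0-0 -1-1 0-1- 1-0-
PIs = {-0-0, -1-1, 0-1-, 1-0-}
Coverage chart:
  m0: -0-0 ←essential
  m2: -0-0,0-1-
  m3: 0-1- ←essential
  m5: -1-1 ←essential
  m6: 0-1- ←essential
  m7: -1-1,0-1-
  m8: -0-0,1-0-
  m9: 1-0- ←essential
  m10: -0-0 ←essential
  m12: 1-0- ←essential
  m13: -1-1,1-0-
  m15: -1-1 ←essential
Essential: -0-0, -1-1, 0-1-, 1-0-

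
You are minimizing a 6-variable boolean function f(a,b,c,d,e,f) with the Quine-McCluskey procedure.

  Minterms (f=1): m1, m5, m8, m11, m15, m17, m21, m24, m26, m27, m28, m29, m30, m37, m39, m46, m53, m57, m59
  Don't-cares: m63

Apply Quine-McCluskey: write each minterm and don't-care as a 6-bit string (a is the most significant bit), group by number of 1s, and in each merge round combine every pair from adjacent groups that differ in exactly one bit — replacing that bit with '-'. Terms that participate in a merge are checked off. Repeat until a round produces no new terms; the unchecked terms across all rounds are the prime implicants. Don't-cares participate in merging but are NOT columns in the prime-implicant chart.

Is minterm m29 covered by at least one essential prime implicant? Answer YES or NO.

NO

[col 0] 000001*, 000101*, 001000*, 001011*, 001111*, 010001*, 010101*, 011000*, 011010*, 011011*, 011100*, 011101*, 011110*, 100101*, 100111*, 101110, 110101*, 111001*, 111011*, 111111*
[col 1] -00101*, -10101*, -11011, 0-0001*, 0-0101*, 0-1000, 0-1011, 000-01*, 001-11, 01-101, 010-01*, 011-00*, 011-10*, 0110-0*, 01101-, 0111-0*, 01110-, 1-0101*, 1001-1, 111-11, 1110-1
[col 2] --0101, 0-0-01, 011--0
Prime implicants: --0101, -11011, 0-0-01, 0-1000, 0-1011, 001-11, 01-101, 011--0, 01101-, 01110-, 1001-1, 101110, 111-11, 1110-1
PI chart (minterm → PIs covering it):
  1 | 0-0-01  (sole → essential)
  5 | --0101,0-0-01
  8 | 0-1000  (sole → essential)
  11 | 0-1011,001-11
  15 | 001-11  (sole → essential)
  17 | 0-0-01  (sole → essential)
  21 | --0101,0-0-01,01-101
  24 | 0-1000,011--0
  26 | 011--0,01101-
  27 | -11011,0-1011,01101-
  28 | 011--0,01110-
  29 | 01-101,01110-
  30 | 011--0  (sole → essential)
  37 | --0101,1001-1
  39 | 1001-1  (sole → essential)
  46 | 101110  (sole → essential)
  53 | --0101  (sole → essential)
  57 | 1110-1  (sole → essential)
  59 | -11011,111-11,1110-1
Essential prime implicants: --0101, 0-0-01, 0-1000, 001-11, 011--0, 1001-1, 101110, 1110-1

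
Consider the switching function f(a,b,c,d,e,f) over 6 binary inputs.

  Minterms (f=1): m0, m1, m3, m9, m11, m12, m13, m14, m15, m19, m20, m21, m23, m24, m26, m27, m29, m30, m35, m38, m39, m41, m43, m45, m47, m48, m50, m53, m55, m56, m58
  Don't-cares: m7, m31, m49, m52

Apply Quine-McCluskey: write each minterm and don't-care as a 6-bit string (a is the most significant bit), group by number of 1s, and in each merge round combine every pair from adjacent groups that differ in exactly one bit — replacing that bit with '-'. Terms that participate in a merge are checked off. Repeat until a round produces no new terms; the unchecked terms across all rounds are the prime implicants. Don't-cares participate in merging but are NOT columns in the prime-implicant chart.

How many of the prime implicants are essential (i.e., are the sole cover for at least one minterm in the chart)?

9

size-2^0 implicants → 000000(✓)  000001(✓)  000011(✓)  000111(✓)  001001(✓)  001011(✓)  001100(✓)  001101(✓)  001110(✓)  001111(✓)  010011(✓)  010100(✓)  010101(✓)  010111(✓)  011000(✓)  011010(✓)  011011(✓)  011101(✓)  011110(✓)  011111(✓)  100011(✓)  100110(✓)  100111(✓)  101001(✓)  101011(✓)  101101(✓)  101111(✓)  110000(✓)  110001(✓)  110010(✓)  110100(✓)  110101(✓)  110111(✓)  111000(✓)  111010(✓)
size-2^1 implicants → -00011(✓)  -00111(✓)  -01001(✓)  -01011(✓)  -01101(✓)  -01111(✓)  -10100(✓)  -10101(✓)  -10111(✓)  -11000(✓)  -11010(✓)  0-0011(✓)  0-0111(✓)  0-1011(✓)  0-1101(✓)  0-1110(✓)  0-1111(✓)  00-001(✓)  00-011(✓)  00-111(✓)  000-11(✓)  0000-1(✓)  00000-  001-01(✓)  001-11(✓)  0010-1(✓)  0011-0(✓)  0011-1(✓)  00110-(✓)  00111-(✓)  01-011(✓)  01-101(✓)  01-111(✓)  010-11(✓)  0101-1(✓)  01010-(✓)  011-10(✓)  011-11(✓)  0110-0(✓)  01101-(✓)  0111-1(✓)  01111-(✓)  1-0111(✓)  10-011(✓)  10-111(✓)  100-11(✓)  10011-  101-01(✓)  101-11(✓)  1010-1(✓)  1011-1(✓)  11-000(✓)  11-010(✓)  110-00(✓)  110-01(✓)  1100-0(✓)  11000-(✓)  1101-1(✓)  11010-(✓)  1110-0(✓)
size-2^2 implicants → --0111  -0-011(✓)  -0-111(✓)  -00-11(✓)  -01-01(✓)  -01-11(✓)  -010-1(✓)  -011-1(✓)  -101-1  -1010-  -110-0  0--011(✓)  0--111(✓)  0-0-11(✓)  0-1-11(✓)  0-11-1  0-111-  00--11(✓)  00-0-1  001--1(✓)  0011--  01--11(✓)  01-1-1  011-1-  10--11(✓)  101--1(✓)  11-0-0  110-0-
size-2^3 implicants → -0--11  -01--1  0---11
Unchecked terms (primes): --0111, -0--11, -01--1, -101-1, -1010-, -110-0, 0---11, 0-11-1, 0-111-, 00-0-1, 00000-, 0011--, 01-1-1, 011-1-, 10011-, 11-0-0, 110-0-
Minterm coverage:
  m0 ⊆ 00000- [E]
  m1 ⊆ 00-0-1,00000-
  m3 ⊆ -0--11,0---11,00-0-1
  m9 ⊆ -01--1,00-0-1
  m11 ⊆ -0--11,-01--1,0---11,00-0-1
  m12 ⊆ 0011-- [E]
  m13 ⊆ -01--1,0-11-1,0011--
  m14 ⊆ 0-111-,0011--
  m15 ⊆ -0--11,-01--1,0---11,0-11-1,0-111-,0011--
  m19 ⊆ 0---11 [E]
  m20 ⊆ -1010- [E]
  m21 ⊆ -101-1,-1010-,01-1-1
  m23 ⊆ --0111,-101-1,0---11,01-1-1
  m24 ⊆ -110-0 [E]
  m26 ⊆ -110-0,011-1-
  m27 ⊆ 0---11,011-1-
  m29 ⊆ 0-11-1,01-1-1
  m30 ⊆ 0-111-,011-1-
  m35 ⊆ -0--11 [E]
  m38 ⊆ 10011- [E]
  m39 ⊆ --0111,-0--11,10011-
  m41 ⊆ -01--1 [E]
  m43 ⊆ -0--11,-01--1
  m45 ⊆ -01--1 [E]
  m47 ⊆ -0--11,-01--1
  m48 ⊆ 11-0-0,110-0-
  m50 ⊆ 11-0-0 [E]
  m53 ⊆ -101-1,-1010-,110-0-
  m55 ⊆ --0111,-101-1
  m56 ⊆ -110-0,11-0-0
  m58 ⊆ -110-0,11-0-0
E = {-0--11, -01--1, -1010-, -110-0, 0---11, 00000-, 0011--, 10011-, 11-0-0}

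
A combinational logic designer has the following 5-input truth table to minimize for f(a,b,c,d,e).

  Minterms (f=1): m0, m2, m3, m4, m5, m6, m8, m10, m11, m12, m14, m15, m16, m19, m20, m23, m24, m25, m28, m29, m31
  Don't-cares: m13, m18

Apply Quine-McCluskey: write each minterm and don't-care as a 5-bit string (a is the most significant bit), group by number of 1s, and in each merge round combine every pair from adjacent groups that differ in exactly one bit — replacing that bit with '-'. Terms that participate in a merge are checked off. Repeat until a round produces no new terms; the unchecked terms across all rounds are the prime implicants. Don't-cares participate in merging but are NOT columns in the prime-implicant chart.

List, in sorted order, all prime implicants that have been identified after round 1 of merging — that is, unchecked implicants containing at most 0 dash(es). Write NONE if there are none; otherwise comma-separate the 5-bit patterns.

NONE

Round 0: 00000✓ 00010✓ 00011✓ 00100✓ 00101✓ 00110✓ 01000✓ 01010✓ 01011✓ 01100✓ 01101✓ 01110✓ 01111✓ 10000✓ 10010✓ 10011✓ 10100✓ 10111✓ 11000✓ 11001✓ 11100✓ 11101✓ 11111✓
Round 1: -0000✓ -0010✓ -0011✓ -0100✓ -1000✓ -1100✓ -1101✓ -1111✓ 0-000✓ 0-010✓ 0-011✓ 0-100✓ 0-101✓ 0-110✓ 00-00✓ 00-10✓ 000-0✓ 0001-✓ 001-0✓ 0010-✓ 01-00✓ 01-10✓ 01-11✓ 010-0✓ 0101-✓ 011-0✓ 011-1✓ 0110-✓ 0111-✓ 1-000✓ 1-100✓ 1-111 10-00✓ 10-11 100-0✓ 1001-✓ 11-00✓ 11-01✓ 1100-✓ 111-1✓ 1110-✓
Round 2: --000✓ --100✓ -0-00✓ -00-0 -001- -1-00✓ -11-1 -110- 0--00✓ 0--10✓ 0-0-0✓ 0-01- 0-1-0✓ 0-10- 00--0✓ 01--0✓ 01-1- 011-- 1--00✓ 11-0-
Round 3: ---00 0---0
PIs = {---00, -00-0, -001-, -11-1, -110-, 0---0, 0-01-, 0-10-, 01-1-, 011--, 1-111, 10-11, 11-0-}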